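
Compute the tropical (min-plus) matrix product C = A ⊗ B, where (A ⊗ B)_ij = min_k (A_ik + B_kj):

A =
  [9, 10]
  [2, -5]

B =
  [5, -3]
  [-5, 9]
A ⊗ B =
  [5, 6]
  [-10, -1]

Apply the min-plus product entry-by-entry:
  C[0][0] = min over k of (A[0][0] + B[0][0] = 9 + 5 = 14, A[0][1] + B[1][0] = 10 + -5 = 5) = 5 (attained at k = 1)
  C[0][1] = min over k of (A[0][0] + B[0][1] = 9 + -3 = 6, A[0][1] + B[1][1] = 10 + 9 = 19) = 6 (attained at k = 0)
  C[1][0] = min over k of (A[1][0] + B[0][0] = 2 + 5 = 7, A[1][1] + B[1][0] = -5 + -5 = -10) = -10 (attained at k = 1)
  C[1][1] = min over k of (A[1][0] + B[0][1] = 2 + -3 = -1, A[1][1] + B[1][1] = -5 + 9 = 4) = -1 (attained at k = 0)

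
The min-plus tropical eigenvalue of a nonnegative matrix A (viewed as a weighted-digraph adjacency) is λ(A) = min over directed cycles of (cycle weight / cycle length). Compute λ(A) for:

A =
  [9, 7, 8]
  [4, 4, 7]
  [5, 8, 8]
λ(A) = 4

Enumerate directed cycles and compute their means (weight / length). Sample:
  cycle 0 → 0: weight = 9, length = 1, mean = 9/1 ≈ 9.000
  cycle 1 → 1: weight = 4, length = 1, mean = 4/1 ≈ 4.000
  cycle 2 → 2: weight = 8, length = 1, mean = 8/1 ≈ 8.000
  cycle 0 → 1 → 0: weight = 11, length = 2, mean = 11/2 ≈ 5.500
  cycle 0 → 2 → 0: weight = 13, length = 2, mean = 13/2 ≈ 6.500
  cycle 1 → 0 → 1: weight = 11, length = 2, mean = 11/2 ≈ 5.500
Minimum mean = 4.000, attained e.g. along the cycle 1 → 1 with weight 4 and length 1. So λ(A) = 4/1 = 4.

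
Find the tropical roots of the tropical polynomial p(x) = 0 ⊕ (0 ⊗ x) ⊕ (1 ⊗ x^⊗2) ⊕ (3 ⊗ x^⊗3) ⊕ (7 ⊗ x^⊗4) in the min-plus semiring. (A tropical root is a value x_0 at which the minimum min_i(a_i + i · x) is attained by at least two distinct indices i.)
Roots: {-4, -2, -1, 0}

Each tropical root is a break point of the lower envelope of the lines y = a_i + i · x (there are 5 lines, with slopes 0, 1, ..., 4). Only the lines that attain the minimum somewhere contribute to roots; other lines are dominated. Here the surviving (envelope) indices are i = 4, i = 3, i = 2, i = 1, i = 0.
Intersections between consecutive envelope lines give the roots: for adjacent envelope indices i < j the intersection is x = (a_i − a_j) / (j − i). Reading off the sorted break points: {-4, -2, -1, 0}.
Verification: at each break x_0, at least two indices attain the minimum of min_i(a_i + i · x_0).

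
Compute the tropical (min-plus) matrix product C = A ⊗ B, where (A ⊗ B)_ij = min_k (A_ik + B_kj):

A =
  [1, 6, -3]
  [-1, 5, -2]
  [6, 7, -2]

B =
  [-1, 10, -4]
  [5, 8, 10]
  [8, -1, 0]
A ⊗ B =
  [0, -4, -3]
  [-2, -3, -5]
  [5, -3, -2]

Apply the min-plus product entry-by-entry:
  C[0][0] = min over k of (A[0][0] + B[0][0] = 1 + -1 = 0, A[0][1] + B[1][0] = 6 + 5 = 11, A[0][2] + B[2][0] = -3 + 8 = 5) = 0 (attained at k = 0)
  C[0][1] = min over k of (A[0][0] + B[0][1] = 1 + 10 = 11, A[0][1] + B[1][1] = 6 + 8 = 14, A[0][2] + B[2][1] = -3 + -1 = -4) = -4 (attained at k = 2)
  C[0][2] = min over k of (A[0][0] + B[0][2] = 1 + -4 = -3, A[0][1] + B[1][2] = 6 + 10 = 16, A[0][2] + B[2][2] = -3 + 0 = -3) = -3 (attained at k = 0)
  C[1][0] = min over k of (A[1][0] + B[0][0] = -1 + -1 = -2, A[1][1] + B[1][0] = 5 + 5 = 10, A[1][2] + B[2][0] = -2 + 8 = 6) = -2 (attained at k = 0)
  C[1][1] = min over k of (A[1][0] + B[0][1] = -1 + 10 = 9, A[1][1] + B[1][1] = 5 + 8 = 13, A[1][2] + B[2][1] = -2 + -1 = -3) = -3 (attained at k = 2)
  C[1][2] = min over k of (A[1][0] + B[0][2] = -1 + -4 = -5, A[1][1] + B[1][2] = 5 + 10 = 15, A[1][2] + B[2][2] = -2 + 0 = -2) = -5 (attained at k = 0)
  C[2][0] = min over k of (A[2][0] + B[0][0] = 6 + -1 = 5, A[2][1] + B[1][0] = 7 + 5 = 12, A[2][2] + B[2][0] = -2 + 8 = 6) = 5 (attained at k = 0)
  C[2][1] = min over k of (A[2][0] + B[0][1] = 6 + 10 = 16, A[2][1] + B[1][1] = 7 + 8 = 15, A[2][2] + B[2][1] = -2 + -1 = -3) = -3 (attained at k = 2)
  C[2][2] = min over k of (A[2][0] + B[0][2] = 6 + -4 = 2, A[2][1] + B[1][2] = 7 + 10 = 17, A[2][2] + B[2][2] = -2 + 0 = -2) = -2 (attained at k = 2)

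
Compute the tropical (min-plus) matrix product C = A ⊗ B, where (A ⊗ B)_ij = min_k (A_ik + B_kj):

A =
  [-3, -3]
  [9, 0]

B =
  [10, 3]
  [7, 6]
A ⊗ B =
  [4, 0]
  [7, 6]

Apply the min-plus product entry-by-entry:
  C[0][0] = min over k of (A[0][0] + B[0][0] = -3 + 10 = 7, A[0][1] + B[1][0] = -3 + 7 = 4) = 4 (attained at k = 1)
  C[0][1] = min over k of (A[0][0] + B[0][1] = -3 + 3 = 0, A[0][1] + B[1][1] = -3 + 6 = 3) = 0 (attained at k = 0)
  C[1][0] = min over k of (A[1][0] + B[0][0] = 9 + 10 = 19, A[1][1] + B[1][0] = 0 + 7 = 7) = 7 (attained at k = 1)
  C[1][1] = min over k of (A[1][0] + B[0][1] = 9 + 3 = 12, A[1][1] + B[1][1] = 0 + 6 = 6) = 6 (attained at k = 1)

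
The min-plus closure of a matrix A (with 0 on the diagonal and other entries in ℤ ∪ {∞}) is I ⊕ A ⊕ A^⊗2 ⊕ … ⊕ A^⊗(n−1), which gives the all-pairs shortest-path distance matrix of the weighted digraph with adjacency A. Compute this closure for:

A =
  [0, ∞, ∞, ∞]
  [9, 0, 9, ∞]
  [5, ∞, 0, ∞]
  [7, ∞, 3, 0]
Closure =
  [0, ∞, ∞, ∞]
  [9, 0, 9, ∞]
  [5, ∞, 0, ∞]
  [7, ∞, 3, 0]

This is the Floyd-Warshall all-pairs shortest-path computation. For each intermediate vertex k = 0, 1, …, 3, update dist[i][j] ← min(dist[i][j], dist[i][k] + dist[k][j]). The final matrix gives, for each (i, j), the minimum total weight of any directed path from i to j (possibly empty when i = j).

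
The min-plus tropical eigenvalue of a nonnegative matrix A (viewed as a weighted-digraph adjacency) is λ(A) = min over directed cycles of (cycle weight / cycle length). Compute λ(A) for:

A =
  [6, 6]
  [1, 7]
λ(A) = 7/2

Enumerate directed cycles and compute their means (weight / length). Sample:
  cycle 0 → 0: weight = 6, length = 1, mean = 6/1 ≈ 6.000
  cycle 1 → 1: weight = 7, length = 1, mean = 7/1 ≈ 7.000
  cycle 0 → 1 → 0: weight = 7, length = 2, mean = 7/2 ≈ 3.500
  cycle 1 → 0 → 1: weight = 7, length = 2, mean = 7/2 ≈ 3.500
Minimum mean = 3.500, attained e.g. along the cycle 0 → 1 → 0 with weight 7 and length 2. So λ(A) = 7/2 = 7/2.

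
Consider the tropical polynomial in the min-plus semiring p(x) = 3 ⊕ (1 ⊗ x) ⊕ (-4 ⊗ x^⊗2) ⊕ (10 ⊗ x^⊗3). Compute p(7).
p(7) = 3

A tropical monomial a ⊗ x^⊗i evaluates to a + i · x. Evaluating each term at x = 7:
  Term 0 contributes 3 + 0 · 7 = 3
  Term 1 contributes 1 + 1 · 7 = 8
  Term 2 contributes -4 + 2 · 7 = 10
  Term 3 contributes 10 + 3 · 7 = 31
p(7) = ⊕ of these = min[3, 8, 10, 31] = 3.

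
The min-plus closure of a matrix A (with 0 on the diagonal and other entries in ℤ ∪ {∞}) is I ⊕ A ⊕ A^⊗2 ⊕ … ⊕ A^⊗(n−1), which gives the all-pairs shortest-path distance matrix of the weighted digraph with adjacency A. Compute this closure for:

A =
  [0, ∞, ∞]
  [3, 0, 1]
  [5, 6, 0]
Closure =
  [0, ∞, ∞]
  [3, 0, 1]
  [5, 6, 0]

This is the Floyd-Warshall all-pairs shortest-path computation. For each intermediate vertex k = 0, 1, …, 2, update dist[i][j] ← min(dist[i][j], dist[i][k] + dist[k][j]). The final matrix gives, for each (i, j), the minimum total weight of any directed path from i to j (possibly empty when i = j).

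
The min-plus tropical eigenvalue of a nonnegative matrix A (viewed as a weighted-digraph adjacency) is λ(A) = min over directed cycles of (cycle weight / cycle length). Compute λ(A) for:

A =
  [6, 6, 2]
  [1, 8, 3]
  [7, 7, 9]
λ(A) = 10/3

Enumerate directed cycles and compute their means (weight / length). Sample:
  cycle 0 → 0: weight = 6, length = 1, mean = 6/1 ≈ 6.000
  cycle 1 → 1: weight = 8, length = 1, mean = 8/1 ≈ 8.000
  cycle 2 → 2: weight = 9, length = 1, mean = 9/1 ≈ 9.000
  cycle 0 → 1 → 0: weight = 7, length = 2, mean = 7/2 ≈ 3.500
  cycle 0 → 2 → 0: weight = 9, length = 2, mean = 9/2 ≈ 4.500
  cycle 1 → 0 → 1: weight = 7, length = 2, mean = 7/2 ≈ 3.500
Minimum mean = 3.333, attained e.g. along the cycle 0 → 2 → 1 → 0 with weight 10 and length 3. So λ(A) = 10/3 = 10/3.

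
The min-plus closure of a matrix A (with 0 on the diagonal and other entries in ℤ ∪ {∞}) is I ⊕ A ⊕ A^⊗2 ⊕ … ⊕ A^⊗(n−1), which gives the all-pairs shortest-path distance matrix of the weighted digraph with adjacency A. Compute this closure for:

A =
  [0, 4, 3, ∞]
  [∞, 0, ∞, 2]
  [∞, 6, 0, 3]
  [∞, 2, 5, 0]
Closure =
  [0, 4, 3, 6]
  [∞, 0, 7, 2]
  [∞, 5, 0, 3]
  [∞, 2, 5, 0]

This is the Floyd-Warshall all-pairs shortest-path computation. For each intermediate vertex k = 0, 1, …, 3, update dist[i][j] ← min(dist[i][j], dist[i][k] + dist[k][j]). The final matrix gives, for each (i, j), the minimum total weight of any directed path from i to j (possibly empty when i = j).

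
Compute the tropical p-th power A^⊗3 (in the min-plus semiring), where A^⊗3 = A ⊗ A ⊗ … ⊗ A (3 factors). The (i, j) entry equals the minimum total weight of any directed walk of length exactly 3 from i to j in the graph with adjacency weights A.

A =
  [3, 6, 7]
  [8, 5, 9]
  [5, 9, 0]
A^⊗3 =
  [9, 12, 7]
  [14, 15, 9]
  [5, 9, 0]

Each entry (A^⊗3)_ij equals the minimum over all length-3 walks i = v_0 → v_1 → … → v_3 = j of Σ_t A[v_t][v_{t+1}]. For example, for (i, j) = (0, 2) we minimise over 9 possible intermediate vertex sequences; the minimum is 7, attained along the walk 0 → 2 → 2 → 2.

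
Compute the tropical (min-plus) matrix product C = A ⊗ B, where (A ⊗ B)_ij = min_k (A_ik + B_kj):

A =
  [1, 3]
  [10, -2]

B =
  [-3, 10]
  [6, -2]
A ⊗ B =
  [-2, 1]
  [4, -4]

Apply the min-plus product entry-by-entry:
  C[0][0] = min over k of (A[0][0] + B[0][0] = 1 + -3 = -2, A[0][1] + B[1][0] = 3 + 6 = 9) = -2 (attained at k = 0)
  C[0][1] = min over k of (A[0][0] + B[0][1] = 1 + 10 = 11, A[0][1] + B[1][1] = 3 + -2 = 1) = 1 (attained at k = 1)
  C[1][0] = min over k of (A[1][0] + B[0][0] = 10 + -3 = 7, A[1][1] + B[1][0] = -2 + 6 = 4) = 4 (attained at k = 1)
  C[1][1] = min over k of (A[1][0] + B[0][1] = 10 + 10 = 20, A[1][1] + B[1][1] = -2 + -2 = -4) = -4 (attained at k = 1)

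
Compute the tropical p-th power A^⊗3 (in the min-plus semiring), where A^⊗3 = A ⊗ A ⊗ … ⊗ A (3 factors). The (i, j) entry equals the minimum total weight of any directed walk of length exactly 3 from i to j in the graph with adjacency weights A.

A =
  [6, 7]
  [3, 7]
A^⊗3 =
  [16, 17]
  [13, 16]

Each entry (A^⊗3)_ij equals the minimum over all length-3 walks i = v_0 → v_1 → … → v_3 = j of Σ_t A[v_t][v_{t+1}]. For example, for (i, j) = (0, 1) we minimise over 4 possible intermediate vertex sequences; the minimum is 17, attained along the walk 0 → 1 → 0 → 1.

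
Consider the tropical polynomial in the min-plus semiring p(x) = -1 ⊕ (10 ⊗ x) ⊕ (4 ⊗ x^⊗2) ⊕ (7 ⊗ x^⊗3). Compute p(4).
p(4) = -1

A tropical monomial a ⊗ x^⊗i evaluates to a + i · x. Evaluating each term at x = 4:
  Term 0 contributes -1 + 0 · 4 = -1
  Term 1 contributes 10 + 1 · 4 = 14
  Term 2 contributes 4 + 2 · 4 = 12
  Term 3 contributes 7 + 3 · 4 = 19
p(4) = ⊕ of these = min[-1, 14, 12, 19] = -1.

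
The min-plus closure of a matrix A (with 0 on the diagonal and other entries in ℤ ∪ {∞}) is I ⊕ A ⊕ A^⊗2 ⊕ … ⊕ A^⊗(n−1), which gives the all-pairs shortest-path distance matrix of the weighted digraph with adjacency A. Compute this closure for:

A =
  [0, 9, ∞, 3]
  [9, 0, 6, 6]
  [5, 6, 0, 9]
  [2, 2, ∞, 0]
Closure =
  [0, 5, 11, 3]
  [8, 0, 6, 6]
  [5, 6, 0, 8]
  [2, 2, 8, 0]

This is the Floyd-Warshall all-pairs shortest-path computation. For each intermediate vertex k = 0, 1, …, 3, update dist[i][j] ← min(dist[i][j], dist[i][k] + dist[k][j]). The final matrix gives, for each (i, j), the minimum total weight of any directed path from i to j (possibly empty when i = j).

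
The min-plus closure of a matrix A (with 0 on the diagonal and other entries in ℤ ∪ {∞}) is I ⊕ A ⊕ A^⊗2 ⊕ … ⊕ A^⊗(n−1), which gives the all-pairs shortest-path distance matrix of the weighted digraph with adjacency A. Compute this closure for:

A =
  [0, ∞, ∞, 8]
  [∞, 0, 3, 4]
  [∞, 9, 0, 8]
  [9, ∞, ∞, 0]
Closure =
  [0, ∞, ∞, 8]
  [13, 0, 3, 4]
  [17, 9, 0, 8]
  [9, ∞, ∞, 0]

This is the Floyd-Warshall all-pairs shortest-path computation. For each intermediate vertex k = 0, 1, …, 3, update dist[i][j] ← min(dist[i][j], dist[i][k] + dist[k][j]). The final matrix gives, for each (i, j), the minimum total weight of any directed path from i to j (possibly empty when i = j).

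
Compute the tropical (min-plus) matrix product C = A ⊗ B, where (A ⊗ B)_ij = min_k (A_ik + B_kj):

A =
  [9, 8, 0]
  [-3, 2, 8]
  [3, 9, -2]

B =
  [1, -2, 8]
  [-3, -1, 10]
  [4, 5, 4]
A ⊗ B =
  [4, 5, 4]
  [-2, -5, 5]
  [2, 1, 2]

Apply the min-plus product entry-by-entry:
  C[0][0] = min over k of (A[0][0] + B[0][0] = 9 + 1 = 10, A[0][1] + B[1][0] = 8 + -3 = 5, A[0][2] + B[2][0] = 0 + 4 = 4) = 4 (attained at k = 2)
  C[0][1] = min over k of (A[0][0] + B[0][1] = 9 + -2 = 7, A[0][1] + B[1][1] = 8 + -1 = 7, A[0][2] + B[2][1] = 0 + 5 = 5) = 5 (attained at k = 2)
  C[0][2] = min over k of (A[0][0] + B[0][2] = 9 + 8 = 17, A[0][1] + B[1][2] = 8 + 10 = 18, A[0][2] + B[2][2] = 0 + 4 = 4) = 4 (attained at k = 2)
  C[1][0] = min over k of (A[1][0] + B[0][0] = -3 + 1 = -2, A[1][1] + B[1][0] = 2 + -3 = -1, A[1][2] + B[2][0] = 8 + 4 = 12) = -2 (attained at k = 0)
  C[1][1] = min over k of (A[1][0] + B[0][1] = -3 + -2 = -5, A[1][1] + B[1][1] = 2 + -1 = 1, A[1][2] + B[2][1] = 8 + 5 = 13) = -5 (attained at k = 0)
  C[1][2] = min over k of (A[1][0] + B[0][2] = -3 + 8 = 5, A[1][1] + B[1][2] = 2 + 10 = 12, A[1][2] + B[2][2] = 8 + 4 = 12) = 5 (attained at k = 0)
  C[2][0] = min over k of (A[2][0] + B[0][0] = 3 + 1 = 4, A[2][1] + B[1][0] = 9 + -3 = 6, A[2][2] + B[2][0] = -2 + 4 = 2) = 2 (attained at k = 2)
  C[2][1] = min over k of (A[2][0] + B[0][1] = 3 + -2 = 1, A[2][1] + B[1][1] = 9 + -1 = 8, A[2][2] + B[2][1] = -2 + 5 = 3) = 1 (attained at k = 0)
  C[2][2] = min over k of (A[2][0] + B[0][2] = 3 + 8 = 11, A[2][1] + B[1][2] = 9 + 10 = 19, A[2][2] + B[2][2] = -2 + 4 = 2) = 2 (attained at k = 2)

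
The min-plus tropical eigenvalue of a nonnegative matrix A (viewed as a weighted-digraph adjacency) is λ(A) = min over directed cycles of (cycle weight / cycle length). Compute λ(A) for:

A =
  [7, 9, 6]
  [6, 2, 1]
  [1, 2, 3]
λ(A) = 3/2

Enumerate directed cycles and compute their means (weight / length). Sample:
  cycle 0 → 0: weight = 7, length = 1, mean = 7/1 ≈ 7.000
  cycle 1 → 1: weight = 2, length = 1, mean = 2/1 ≈ 2.000
  cycle 2 → 2: weight = 3, length = 1, mean = 3/1 ≈ 3.000
  cycle 0 → 1 → 0: weight = 15, length = 2, mean = 15/2 ≈ 7.500
  cycle 0 → 2 → 0: weight = 7, length = 2, mean = 7/2 ≈ 3.500
  cycle 1 → 0 → 1: weight = 15, length = 2, mean = 15/2 ≈ 7.500
Minimum mean = 1.500, attained e.g. along the cycle 1 → 2 → 1 with weight 3 and length 2. So λ(A) = 3/2 = 3/2.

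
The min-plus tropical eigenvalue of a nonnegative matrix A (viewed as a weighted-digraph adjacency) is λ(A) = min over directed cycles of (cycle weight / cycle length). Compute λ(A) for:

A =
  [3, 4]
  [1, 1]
λ(A) = 1

Enumerate directed cycles and compute their means (weight / length). Sample:
  cycle 0 → 0: weight = 3, length = 1, mean = 3/1 ≈ 3.000
  cycle 1 → 1: weight = 1, length = 1, mean = 1/1 ≈ 1.000
  cycle 0 → 1 → 0: weight = 5, length = 2, mean = 5/2 ≈ 2.500
  cycle 1 → 0 → 1: weight = 5, length = 2, mean = 5/2 ≈ 2.500
Minimum mean = 1.000, attained e.g. along the cycle 1 → 1 with weight 1 and length 1. So λ(A) = 1/1 = 1.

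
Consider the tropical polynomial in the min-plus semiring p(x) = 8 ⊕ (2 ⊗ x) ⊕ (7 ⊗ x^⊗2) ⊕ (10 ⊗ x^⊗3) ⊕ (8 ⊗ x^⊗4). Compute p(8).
p(8) = 8

A tropical monomial a ⊗ x^⊗i evaluates to a + i · x. Evaluating each term at x = 8:
  Term 0 contributes 8 + 0 · 8 = 8
  Term 1 contributes 2 + 1 · 8 = 10
  Term 2 contributes 7 + 2 · 8 = 23
  Term 3 contributes 10 + 3 · 8 = 34
  Term 4 contributes 8 + 4 · 8 = 40
p(8) = ⊕ of these = min[8, 10, 23, 34, 40] = 8.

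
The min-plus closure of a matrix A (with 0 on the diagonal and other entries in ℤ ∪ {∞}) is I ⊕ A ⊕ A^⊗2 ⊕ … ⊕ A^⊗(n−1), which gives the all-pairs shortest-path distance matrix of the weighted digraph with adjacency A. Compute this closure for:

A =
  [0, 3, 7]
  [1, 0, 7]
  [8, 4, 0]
Closure =
  [0, 3, 7]
  [1, 0, 7]
  [5, 4, 0]

This is the Floyd-Warshall all-pairs shortest-path computation. For each intermediate vertex k = 0, 1, …, 2, update dist[i][j] ← min(dist[i][j], dist[i][k] + dist[k][j]). The final matrix gives, for each (i, j), the minimum total weight of any directed path from i to j (possibly empty when i = j).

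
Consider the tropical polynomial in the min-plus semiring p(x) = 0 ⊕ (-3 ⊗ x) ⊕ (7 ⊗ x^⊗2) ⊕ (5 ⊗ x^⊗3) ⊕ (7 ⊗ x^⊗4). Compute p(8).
p(8) = 0

A tropical monomial a ⊗ x^⊗i evaluates to a + i · x. Evaluating each term at x = 8:
  Term 0 contributes 0 + 0 · 8 = 0
  Term 1 contributes -3 + 1 · 8 = 5
  Term 2 contributes 7 + 2 · 8 = 23
  Term 3 contributes 5 + 3 · 8 = 29
  Term 4 contributes 7 + 4 · 8 = 39
p(8) = ⊕ of these = min[0, 5, 23, 29, 39] = 0.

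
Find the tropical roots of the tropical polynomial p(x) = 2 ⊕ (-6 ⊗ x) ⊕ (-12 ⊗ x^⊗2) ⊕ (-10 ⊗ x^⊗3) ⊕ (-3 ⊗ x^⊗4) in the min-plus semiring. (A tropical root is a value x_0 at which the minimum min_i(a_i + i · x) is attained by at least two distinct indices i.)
Roots: {-7, -2, 6, 8}

Each tropical root is a break point of the lower envelope of the lines y = a_i + i · x (there are 5 lines, with slopes 0, 1, ..., 4). Only the lines that attain the minimum somewhere contribute to roots; other lines are dominated. Here the surviving (envelope) indices are i = 4, i = 3, i = 2, i = 1, i = 0.
Intersections between consecutive envelope lines give the roots: for adjacent envelope indices i < j the intersection is x = (a_i − a_j) / (j − i). Reading off the sorted break points: {-7, -2, 6, 8}.
Verification: at each break x_0, at least two indices attain the minimum of min_i(a_i + i · x_0).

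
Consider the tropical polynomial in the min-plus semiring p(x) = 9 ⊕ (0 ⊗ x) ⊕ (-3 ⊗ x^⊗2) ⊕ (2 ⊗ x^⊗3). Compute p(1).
p(1) = -1

A tropical monomial a ⊗ x^⊗i evaluates to a + i · x. Evaluating each term at x = 1:
  Term 0 contributes 9 + 0 · 1 = 9
  Term 1 contributes 0 + 1 · 1 = 1
  Term 2 contributes -3 + 2 · 1 = -1
  Term 3 contributes 2 + 3 · 1 = 5
p(1) = ⊕ of these = min[9, 1, -1, 5] = -1.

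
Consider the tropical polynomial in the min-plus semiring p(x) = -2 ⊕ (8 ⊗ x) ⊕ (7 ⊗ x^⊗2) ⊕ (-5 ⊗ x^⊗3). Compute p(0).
p(0) = -5

A tropical monomial a ⊗ x^⊗i evaluates to a + i · x. Evaluating each term at x = 0:
  Term 0 contributes -2 + 0 · 0 = -2
  Term 1 contributes 8 + 1 · 0 = 8
  Term 2 contributes 7 + 2 · 0 = 7
  Term 3 contributes -5 + 3 · 0 = -5
p(0) = ⊕ of these = min[-2, 8, 7, -5] = -5.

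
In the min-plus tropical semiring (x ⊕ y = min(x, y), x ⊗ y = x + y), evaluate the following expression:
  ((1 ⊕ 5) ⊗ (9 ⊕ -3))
((1 ⊕ 5) ⊗ (9 ⊕ -3)) = -2

Expand innermost to outermost. Recall ⊕ takes the minimum of its arguments and ⊗ takes their sum. Working out the expression ((1 ⊕ 5) ⊗ (9 ⊕ -3)) gives -2.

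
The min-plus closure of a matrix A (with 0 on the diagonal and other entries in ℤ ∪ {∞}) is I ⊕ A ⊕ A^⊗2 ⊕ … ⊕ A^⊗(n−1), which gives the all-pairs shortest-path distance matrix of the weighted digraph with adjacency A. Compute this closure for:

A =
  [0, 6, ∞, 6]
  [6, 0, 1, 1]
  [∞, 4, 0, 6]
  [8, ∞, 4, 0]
Closure =
  [0, 6, 7, 6]
  [6, 0, 1, 1]
  [10, 4, 0, 5]
  [8, 8, 4, 0]

This is the Floyd-Warshall all-pairs shortest-path computation. For each intermediate vertex k = 0, 1, …, 3, update dist[i][j] ← min(dist[i][j], dist[i][k] + dist[k][j]). The final matrix gives, for each (i, j), the minimum total weight of any directed path from i to j (possibly empty when i = j).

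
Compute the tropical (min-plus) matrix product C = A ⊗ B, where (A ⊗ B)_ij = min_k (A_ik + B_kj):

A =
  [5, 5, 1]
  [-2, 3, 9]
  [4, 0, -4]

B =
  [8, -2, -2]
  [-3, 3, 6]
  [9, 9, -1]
A ⊗ B =
  [2, 3, 0]
  [0, -4, -4]
  [-3, 2, -5]

Apply the min-plus product entry-by-entry:
  C[0][0] = min over k of (A[0][0] + B[0][0] = 5 + 8 = 13, A[0][1] + B[1][0] = 5 + -3 = 2, A[0][2] + B[2][0] = 1 + 9 = 10) = 2 (attained at k = 1)
  C[0][1] = min over k of (A[0][0] + B[0][1] = 5 + -2 = 3, A[0][1] + B[1][1] = 5 + 3 = 8, A[0][2] + B[2][1] = 1 + 9 = 10) = 3 (attained at k = 0)
  C[0][2] = min over k of (A[0][0] + B[0][2] = 5 + -2 = 3, A[0][1] + B[1][2] = 5 + 6 = 11, A[0][2] + B[2][2] = 1 + -1 = 0) = 0 (attained at k = 2)
  C[1][0] = min over k of (A[1][0] + B[0][0] = -2 + 8 = 6, A[1][1] + B[1][0] = 3 + -3 = 0, A[1][2] + B[2][0] = 9 + 9 = 18) = 0 (attained at k = 1)
  C[1][1] = min over k of (A[1][0] + B[0][1] = -2 + -2 = -4, A[1][1] + B[1][1] = 3 + 3 = 6, A[1][2] + B[2][1] = 9 + 9 = 18) = -4 (attained at k = 0)
  C[1][2] = min over k of (A[1][0] + B[0][2] = -2 + -2 = -4, A[1][1] + B[1][2] = 3 + 6 = 9, A[1][2] + B[2][2] = 9 + -1 = 8) = -4 (attained at k = 0)
  C[2][0] = min over k of (A[2][0] + B[0][0] = 4 + 8 = 12, A[2][1] + B[1][0] = 0 + -3 = -3, A[2][2] + B[2][0] = -4 + 9 = 5) = -3 (attained at k = 1)
  C[2][1] = min over k of (A[2][0] + B[0][1] = 4 + -2 = 2, A[2][1] + B[1][1] = 0 + 3 = 3, A[2][2] + B[2][1] = -4 + 9 = 5) = 2 (attained at k = 0)
  C[2][2] = min over k of (A[2][0] + B[0][2] = 4 + -2 = 2, A[2][1] + B[1][2] = 0 + 6 = 6, A[2][2] + B[2][2] = -4 + -1 = -5) = -5 (attained at k = 2)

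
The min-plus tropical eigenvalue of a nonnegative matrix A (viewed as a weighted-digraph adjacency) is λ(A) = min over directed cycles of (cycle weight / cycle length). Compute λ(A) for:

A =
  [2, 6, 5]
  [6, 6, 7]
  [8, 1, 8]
λ(A) = 2

Enumerate directed cycles and compute their means (weight / length). Sample:
  cycle 0 → 0: weight = 2, length = 1, mean = 2/1 ≈ 2.000
  cycle 1 → 1: weight = 6, length = 1, mean = 6/1 ≈ 6.000
  cycle 2 → 2: weight = 8, length = 1, mean = 8/1 ≈ 8.000
  cycle 0 → 1 → 0: weight = 12, length = 2, mean = 12/2 ≈ 6.000
  cycle 0 → 2 → 0: weight = 13, length = 2, mean = 13/2 ≈ 6.500
  cycle 1 → 0 → 1: weight = 12, length = 2, mean = 12/2 ≈ 6.000
Minimum mean = 2.000, attained e.g. along the cycle 0 → 0 with weight 2 and length 1. So λ(A) = 2/1 = 2.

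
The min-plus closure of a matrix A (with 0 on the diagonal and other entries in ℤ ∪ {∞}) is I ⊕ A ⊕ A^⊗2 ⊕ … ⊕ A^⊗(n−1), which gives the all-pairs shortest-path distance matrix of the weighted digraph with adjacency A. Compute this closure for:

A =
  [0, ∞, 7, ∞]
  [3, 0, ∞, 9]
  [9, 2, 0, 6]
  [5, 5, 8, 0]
Closure =
  [0, 9, 7, 13]
  [3, 0, 10, 9]
  [5, 2, 0, 6]
  [5, 5, 8, 0]

This is the Floyd-Warshall all-pairs shortest-path computation. For each intermediate vertex k = 0, 1, …, 3, update dist[i][j] ← min(dist[i][j], dist[i][k] + dist[k][j]). The final matrix gives, for each (i, j), the minimum total weight of any directed path from i to j (possibly empty when i = j).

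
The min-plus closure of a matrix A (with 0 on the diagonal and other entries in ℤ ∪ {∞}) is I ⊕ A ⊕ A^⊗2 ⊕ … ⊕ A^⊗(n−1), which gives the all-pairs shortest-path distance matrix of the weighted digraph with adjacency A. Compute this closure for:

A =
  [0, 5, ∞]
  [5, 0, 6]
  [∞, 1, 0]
Closure =
  [0, 5, 11]
  [5, 0, 6]
  [6, 1, 0]

This is the Floyd-Warshall all-pairs shortest-path computation. For each intermediate vertex k = 0, 1, …, 2, update dist[i][j] ← min(dist[i][j], dist[i][k] + dist[k][j]). The final matrix gives, for each (i, j), the minimum total weight of any directed path from i to j (possibly empty when i = j).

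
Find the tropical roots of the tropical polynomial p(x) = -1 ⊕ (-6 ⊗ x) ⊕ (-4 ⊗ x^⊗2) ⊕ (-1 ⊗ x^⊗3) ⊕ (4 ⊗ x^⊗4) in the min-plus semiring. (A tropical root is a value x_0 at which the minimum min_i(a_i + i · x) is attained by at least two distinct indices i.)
Roots: {-5, -3, -2, 5}

Each tropical root is a break point of the lower envelope of the lines y = a_i + i · x (there are 5 lines, with slopes 0, 1, ..., 4). Only the lines that attain the minimum somewhere contribute to roots; other lines are dominated. Here the surviving (envelope) indices are i = 4, i = 3, i = 2, i = 1, i = 0.
Intersections between consecutive envelope lines give the roots: for adjacent envelope indices i < j the intersection is x = (a_i − a_j) / (j − i). Reading off the sorted break points: {-5, -3, -2, 5}.
Verification: at each break x_0, at least two indices attain the minimum of min_i(a_i + i · x_0).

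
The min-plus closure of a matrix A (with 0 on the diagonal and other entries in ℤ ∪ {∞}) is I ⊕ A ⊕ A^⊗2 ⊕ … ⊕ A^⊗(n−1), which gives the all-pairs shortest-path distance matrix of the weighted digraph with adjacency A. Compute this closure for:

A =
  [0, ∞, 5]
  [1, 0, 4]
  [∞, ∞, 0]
Closure =
  [0, ∞, 5]
  [1, 0, 4]
  [∞, ∞, 0]

This is the Floyd-Warshall all-pairs shortest-path computation. For each intermediate vertex k = 0, 1, …, 2, update dist[i][j] ← min(dist[i][j], dist[i][k] + dist[k][j]). The final matrix gives, for each (i, j), the minimum total weight of any directed path from i to j (possibly empty when i = j).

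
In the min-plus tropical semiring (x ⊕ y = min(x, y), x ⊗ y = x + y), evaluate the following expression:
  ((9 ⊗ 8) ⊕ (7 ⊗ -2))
((9 ⊗ 8) ⊕ (7 ⊗ -2)) = 5

Expand innermost to outermost. Recall ⊕ takes the minimum of its arguments and ⊗ takes their sum. Working out the expression ((9 ⊗ 8) ⊕ (7 ⊗ -2)) gives 5.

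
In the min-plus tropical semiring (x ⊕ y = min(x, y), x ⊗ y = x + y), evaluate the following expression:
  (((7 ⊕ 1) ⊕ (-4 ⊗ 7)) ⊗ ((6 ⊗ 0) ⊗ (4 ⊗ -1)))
(((7 ⊕ 1) ⊕ (-4 ⊗ 7)) ⊗ ((6 ⊗ 0) ⊗ (4 ⊗ -1))) = 10

Expand innermost to outermost. Recall ⊕ takes the minimum of its arguments and ⊗ takes their sum. Working out the expression (((7 ⊕ 1) ⊕ (-4 ⊗ 7)) ⊗ ((6 ⊗ 0) ⊗ (4 ⊗ -1))) gives 10.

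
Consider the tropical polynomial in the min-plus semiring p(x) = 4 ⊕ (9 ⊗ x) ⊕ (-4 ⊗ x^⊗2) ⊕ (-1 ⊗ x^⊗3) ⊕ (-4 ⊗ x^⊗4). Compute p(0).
p(0) = -4

A tropical monomial a ⊗ x^⊗i evaluates to a + i · x. Evaluating each term at x = 0:
  Term 0 contributes 4 + 0 · 0 = 4
  Term 1 contributes 9 + 1 · 0 = 9
  Term 2 contributes -4 + 2 · 0 = -4
  Term 3 contributes -1 + 3 · 0 = -1
  Term 4 contributes -4 + 4 · 0 = -4
p(0) = ⊕ of these = min[4, 9, -4, -1, -4] = -4.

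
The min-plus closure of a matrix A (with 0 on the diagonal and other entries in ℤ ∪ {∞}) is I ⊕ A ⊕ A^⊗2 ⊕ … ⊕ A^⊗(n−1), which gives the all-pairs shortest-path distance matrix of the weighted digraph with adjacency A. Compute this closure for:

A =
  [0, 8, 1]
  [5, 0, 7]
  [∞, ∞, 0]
Closure =
  [0, 8, 1]
  [5, 0, 6]
  [∞, ∞, 0]

This is the Floyd-Warshall all-pairs shortest-path computation. For each intermediate vertex k = 0, 1, …, 2, update dist[i][j] ← min(dist[i][j], dist[i][k] + dist[k][j]). The final matrix gives, for each (i, j), the minimum total weight of any directed path from i to j (possibly empty when i = j).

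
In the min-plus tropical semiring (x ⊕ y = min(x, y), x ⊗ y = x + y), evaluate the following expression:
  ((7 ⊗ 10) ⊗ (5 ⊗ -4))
((7 ⊗ 10) ⊗ (5 ⊗ -4)) = 18

Expand innermost to outermost. Recall ⊕ takes the minimum of its arguments and ⊗ takes their sum. Working out the expression ((7 ⊗ 10) ⊗ (5 ⊗ -4)) gives 18.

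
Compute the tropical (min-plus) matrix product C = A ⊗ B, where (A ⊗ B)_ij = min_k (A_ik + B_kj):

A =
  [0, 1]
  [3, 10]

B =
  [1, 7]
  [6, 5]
A ⊗ B =
  [1, 6]
  [4, 10]

Apply the min-plus product entry-by-entry:
  C[0][0] = min over k of (A[0][0] + B[0][0] = 0 + 1 = 1, A[0][1] + B[1][0] = 1 + 6 = 7) = 1 (attained at k = 0)
  C[0][1] = min over k of (A[0][0] + B[0][1] = 0 + 7 = 7, A[0][1] + B[1][1] = 1 + 5 = 6) = 6 (attained at k = 1)
  C[1][0] = min over k of (A[1][0] + B[0][0] = 3 + 1 = 4, A[1][1] + B[1][0] = 10 + 6 = 16) = 4 (attained at k = 0)
  C[1][1] = min over k of (A[1][0] + B[0][1] = 3 + 7 = 10, A[1][1] + B[1][1] = 10 + 5 = 15) = 10 (attained at k = 0)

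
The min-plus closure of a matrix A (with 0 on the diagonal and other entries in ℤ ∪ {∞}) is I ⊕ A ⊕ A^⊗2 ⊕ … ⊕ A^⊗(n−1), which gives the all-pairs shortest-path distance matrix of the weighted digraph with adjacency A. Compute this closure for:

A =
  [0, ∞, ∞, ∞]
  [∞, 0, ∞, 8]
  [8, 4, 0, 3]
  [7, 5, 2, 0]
Closure =
  [0, ∞, ∞, ∞]
  [15, 0, 10, 8]
  [8, 4, 0, 3]
  [7, 5, 2, 0]

This is the Floyd-Warshall all-pairs shortest-path computation. For each intermediate vertex k = 0, 1, …, 3, update dist[i][j] ← min(dist[i][j], dist[i][k] + dist[k][j]). The final matrix gives, for each (i, j), the minimum total weight of any directed path from i to j (possibly empty when i = j).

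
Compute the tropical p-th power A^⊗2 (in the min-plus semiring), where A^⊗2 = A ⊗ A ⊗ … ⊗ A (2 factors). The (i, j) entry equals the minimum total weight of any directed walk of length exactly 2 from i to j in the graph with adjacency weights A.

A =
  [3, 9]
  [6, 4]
A^⊗2 =
  [6, 12]
  [9, 8]

Each entry (A^⊗2)_ij equals the minimum over all length-2 walks i = v_0 → v_1 → … → v_2 = j of Σ_t A[v_t][v_{t+1}]. For example, for (i, j) = (0, 1) we minimise over 2 possible intermediate vertex sequences; the minimum is 12, attained along the walk 0 → 0 → 1.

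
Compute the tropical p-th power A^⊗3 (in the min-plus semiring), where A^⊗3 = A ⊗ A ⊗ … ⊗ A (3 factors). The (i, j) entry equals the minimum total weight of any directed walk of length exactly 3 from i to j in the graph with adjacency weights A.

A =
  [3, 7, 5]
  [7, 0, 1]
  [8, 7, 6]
A^⊗3 =
  [9, 7, 8]
  [7, 0, 1]
  [14, 7, 8]

Each entry (A^⊗3)_ij equals the minimum over all length-3 walks i = v_0 → v_1 → … → v_3 = j of Σ_t A[v_t][v_{t+1}]. For example, for (i, j) = (0, 2) we minimise over 9 possible intermediate vertex sequences; the minimum is 8, attained along the walk 0 → 1 → 1 → 2.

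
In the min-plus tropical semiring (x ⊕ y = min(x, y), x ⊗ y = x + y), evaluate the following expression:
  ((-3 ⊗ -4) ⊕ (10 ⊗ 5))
((-3 ⊗ -4) ⊕ (10 ⊗ 5)) = -7

Expand innermost to outermost. Recall ⊕ takes the minimum of its arguments and ⊗ takes their sum. Working out the expression ((-3 ⊗ -4) ⊕ (10 ⊗ 5)) gives -7.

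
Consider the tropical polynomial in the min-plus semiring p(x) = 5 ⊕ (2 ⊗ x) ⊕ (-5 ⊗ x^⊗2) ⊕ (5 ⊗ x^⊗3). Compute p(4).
p(4) = 3

A tropical monomial a ⊗ x^⊗i evaluates to a + i · x. Evaluating each term at x = 4:
  Term 0 contributes 5 + 0 · 4 = 5
  Term 1 contributes 2 + 1 · 4 = 6
  Term 2 contributes -5 + 2 · 4 = 3
  Term 3 contributes 5 + 3 · 4 = 17
p(4) = ⊕ of these = min[5, 6, 3, 17] = 3.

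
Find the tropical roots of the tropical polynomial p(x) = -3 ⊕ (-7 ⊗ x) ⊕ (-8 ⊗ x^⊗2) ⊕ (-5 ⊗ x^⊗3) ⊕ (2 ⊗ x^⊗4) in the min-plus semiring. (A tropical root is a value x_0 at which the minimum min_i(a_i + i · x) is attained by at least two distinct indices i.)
Roots: {-7, -3, 1, 4}

Each tropical root is a break point of the lower envelope of the lines y = a_i + i · x (there are 5 lines, with slopes 0, 1, ..., 4). Only the lines that attain the minimum somewhere contribute to roots; other lines are dominated. Here the surviving (envelope) indices are i = 4, i = 3, i = 2, i = 1, i = 0.
Intersections between consecutive envelope lines give the roots: for adjacent envelope indices i < j the intersection is x = (a_i − a_j) / (j − i). Reading off the sorted break points: {-7, -3, 1, 4}.
Verification: at each break x_0, at least two indices attain the minimum of min_i(a_i + i · x_0).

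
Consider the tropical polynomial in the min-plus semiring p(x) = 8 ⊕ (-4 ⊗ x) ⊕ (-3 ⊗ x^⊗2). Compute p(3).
p(3) = -1

A tropical monomial a ⊗ x^⊗i evaluates to a + i · x. Evaluating each term at x = 3:
  Term 0 contributes 8 + 0 · 3 = 8
  Term 1 contributes -4 + 1 · 3 = -1
  Term 2 contributes -3 + 2 · 3 = 3
p(3) = ⊕ of these = min[8, -1, 3] = -1.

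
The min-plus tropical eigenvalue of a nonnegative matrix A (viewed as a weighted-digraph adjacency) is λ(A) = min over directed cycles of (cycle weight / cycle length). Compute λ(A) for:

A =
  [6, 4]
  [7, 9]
λ(A) = 11/2

Enumerate directed cycles and compute their means (weight / length). Sample:
  cycle 0 → 0: weight = 6, length = 1, mean = 6/1 ≈ 6.000
  cycle 1 → 1: weight = 9, length = 1, mean = 9/1 ≈ 9.000
  cycle 0 → 1 → 0: weight = 11, length = 2, mean = 11/2 ≈ 5.500
  cycle 1 → 0 → 1: weight = 11, length = 2, mean = 11/2 ≈ 5.500
Minimum mean = 5.500, attained e.g. along the cycle 0 → 1 → 0 with weight 11 and length 2. So λ(A) = 11/2 = 11/2.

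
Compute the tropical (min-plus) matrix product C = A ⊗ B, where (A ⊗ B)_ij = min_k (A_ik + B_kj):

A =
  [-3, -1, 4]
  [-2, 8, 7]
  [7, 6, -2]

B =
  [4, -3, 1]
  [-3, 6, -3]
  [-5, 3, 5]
A ⊗ B =
  [-4, -6, -4]
  [2, -5, -1]
  [-7, 1, 3]

Apply the min-plus product entry-by-entry:
  C[0][0] = min over k of (A[0][0] + B[0][0] = -3 + 4 = 1, A[0][1] + B[1][0] = -1 + -3 = -4, A[0][2] + B[2][0] = 4 + -5 = -1) = -4 (attained at k = 1)
  C[0][1] = min over k of (A[0][0] + B[0][1] = -3 + -3 = -6, A[0][1] + B[1][1] = -1 + 6 = 5, A[0][2] + B[2][1] = 4 + 3 = 7) = -6 (attained at k = 0)
  C[0][2] = min over k of (A[0][0] + B[0][2] = -3 + 1 = -2, A[0][1] + B[1][2] = -1 + -3 = -4, A[0][2] + B[2][2] = 4 + 5 = 9) = -4 (attained at k = 1)
  C[1][0] = min over k of (A[1][0] + B[0][0] = -2 + 4 = 2, A[1][1] + B[1][0] = 8 + -3 = 5, A[1][2] + B[2][0] = 7 + -5 = 2) = 2 (attained at k = 0)
  C[1][1] = min over k of (A[1][0] + B[0][1] = -2 + -3 = -5, A[1][1] + B[1][1] = 8 + 6 = 14, A[1][2] + B[2][1] = 7 + 3 = 10) = -5 (attained at k = 0)
  C[1][2] = min over k of (A[1][0] + B[0][2] = -2 + 1 = -1, A[1][1] + B[1][2] = 8 + -3 = 5, A[1][2] + B[2][2] = 7 + 5 = 12) = -1 (attained at k = 0)
  C[2][0] = min over k of (A[2][0] + B[0][0] = 7 + 4 = 11, A[2][1] + B[1][0] = 6 + -3 = 3, A[2][2] + B[2][0] = -2 + -5 = -7) = -7 (attained at k = 2)
  C[2][1] = min over k of (A[2][0] + B[0][1] = 7 + -3 = 4, A[2][1] + B[1][1] = 6 + 6 = 12, A[2][2] + B[2][1] = -2 + 3 = 1) = 1 (attained at k = 2)
  C[2][2] = min over k of (A[2][0] + B[0][2] = 7 + 1 = 8, A[2][1] + B[1][2] = 6 + -3 = 3, A[2][2] + B[2][2] = -2 + 5 = 3) = 3 (attained at k = 1)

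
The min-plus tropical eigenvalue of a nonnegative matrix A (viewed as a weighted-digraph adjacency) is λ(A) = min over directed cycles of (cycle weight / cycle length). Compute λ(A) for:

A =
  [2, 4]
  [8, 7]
λ(A) = 2

Enumerate directed cycles and compute their means (weight / length). Sample:
  cycle 0 → 0: weight = 2, length = 1, mean = 2/1 ≈ 2.000
  cycle 1 → 1: weight = 7, length = 1, mean = 7/1 ≈ 7.000
  cycle 0 → 1 → 0: weight = 12, length = 2, mean = 12/2 ≈ 6.000
  cycle 1 → 0 → 1: weight = 12, length = 2, mean = 12/2 ≈ 6.000
Minimum mean = 2.000, attained e.g. along the cycle 0 → 0 with weight 2 and length 1. So λ(A) = 2/1 = 2.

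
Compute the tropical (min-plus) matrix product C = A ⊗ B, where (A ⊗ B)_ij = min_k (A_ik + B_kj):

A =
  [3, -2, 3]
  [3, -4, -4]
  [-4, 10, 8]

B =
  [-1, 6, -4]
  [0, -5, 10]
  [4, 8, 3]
A ⊗ B =
  [-2, -7, -1]
  [-4, -9, -1]
  [-5, 2, -8]

Apply the min-plus product entry-by-entry:
  C[0][0] = min over k of (A[0][0] + B[0][0] = 3 + -1 = 2, A[0][1] + B[1][0] = -2 + 0 = -2, A[0][2] + B[2][0] = 3 + 4 = 7) = -2 (attained at k = 1)
  C[0][1] = min over k of (A[0][0] + B[0][1] = 3 + 6 = 9, A[0][1] + B[1][1] = -2 + -5 = -7, A[0][2] + B[2][1] = 3 + 8 = 11) = -7 (attained at k = 1)
  C[0][2] = min over k of (A[0][0] + B[0][2] = 3 + -4 = -1, A[0][1] + B[1][2] = -2 + 10 = 8, A[0][2] + B[2][2] = 3 + 3 = 6) = -1 (attained at k = 0)
  C[1][0] = min over k of (A[1][0] + B[0][0] = 3 + -1 = 2, A[1][1] + B[1][0] = -4 + 0 = -4, A[1][2] + B[2][0] = -4 + 4 = 0) = -4 (attained at k = 1)
  C[1][1] = min over k of (A[1][0] + B[0][1] = 3 + 6 = 9, A[1][1] + B[1][1] = -4 + -5 = -9, A[1][2] + B[2][1] = -4 + 8 = 4) = -9 (attained at k = 1)
  C[1][2] = min over k of (A[1][0] + B[0][2] = 3 + -4 = -1, A[1][1] + B[1][2] = -4 + 10 = 6, A[1][2] + B[2][2] = -4 + 3 = -1) = -1 (attained at k = 0)
  C[2][0] = min over k of (A[2][0] + B[0][0] = -4 + -1 = -5, A[2][1] + B[1][0] = 10 + 0 = 10, A[2][2] + B[2][0] = 8 + 4 = 12) = -5 (attained at k = 0)
  C[2][1] = min over k of (A[2][0] + B[0][1] = -4 + 6 = 2, A[2][1] + B[1][1] = 10 + -5 = 5, A[2][2] + B[2][1] = 8 + 8 = 16) = 2 (attained at k = 0)
  C[2][2] = min over k of (A[2][0] + B[0][2] = -4 + -4 = -8, A[2][1] + B[1][2] = 10 + 10 = 20, A[2][2] + B[2][2] = 8 + 3 = 11) = -8 (attained at k = 0)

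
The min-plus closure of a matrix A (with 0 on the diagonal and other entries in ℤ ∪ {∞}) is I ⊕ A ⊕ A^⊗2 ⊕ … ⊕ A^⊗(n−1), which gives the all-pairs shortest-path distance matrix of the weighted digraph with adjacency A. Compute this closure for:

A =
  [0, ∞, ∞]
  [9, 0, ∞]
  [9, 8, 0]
Closure =
  [0, ∞, ∞]
  [9, 0, ∞]
  [9, 8, 0]

This is the Floyd-Warshall all-pairs shortest-path computation. For each intermediate vertex k = 0, 1, …, 2, update dist[i][j] ← min(dist[i][j], dist[i][k] + dist[k][j]). The final matrix gives, for each (i, j), the minimum total weight of any directed path from i to j (possibly empty when i = j).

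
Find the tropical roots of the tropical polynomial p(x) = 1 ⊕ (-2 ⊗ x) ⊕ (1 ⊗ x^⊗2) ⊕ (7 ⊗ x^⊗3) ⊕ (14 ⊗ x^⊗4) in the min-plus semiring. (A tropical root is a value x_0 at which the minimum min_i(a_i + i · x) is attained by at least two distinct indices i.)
Roots: {-7, -6, -3, 3}

Each tropical root is a break point of the lower envelope of the lines y = a_i + i · x (there are 5 lines, with slopes 0, 1, ..., 4). Only the lines that attain the minimum somewhere contribute to roots; other lines are dominated. Here the surviving (envelope) indices are i = 4, i = 3, i = 2, i = 1, i = 0.
Intersections between consecutive envelope lines give the roots: for adjacent envelope indices i < j the intersection is x = (a_i − a_j) / (j − i). Reading off the sorted break points: {-7, -6, -3, 3}.
Verification: at each break x_0, at least two indices attain the minimum of min_i(a_i + i · x_0).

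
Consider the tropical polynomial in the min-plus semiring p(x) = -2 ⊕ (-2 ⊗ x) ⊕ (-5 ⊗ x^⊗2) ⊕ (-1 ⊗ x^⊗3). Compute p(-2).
p(-2) = -9

A tropical monomial a ⊗ x^⊗i evaluates to a + i · x. Evaluating each term at x = -2:
  Term 0 contributes -2 + 0 · -2 = -2
  Term 1 contributes -2 + 1 · -2 = -4
  Term 2 contributes -5 + 2 · -2 = -9
  Term 3 contributes -1 + 3 · -2 = -7
p(-2) = ⊕ of these = min[-2, -4, -9, -7] = -9.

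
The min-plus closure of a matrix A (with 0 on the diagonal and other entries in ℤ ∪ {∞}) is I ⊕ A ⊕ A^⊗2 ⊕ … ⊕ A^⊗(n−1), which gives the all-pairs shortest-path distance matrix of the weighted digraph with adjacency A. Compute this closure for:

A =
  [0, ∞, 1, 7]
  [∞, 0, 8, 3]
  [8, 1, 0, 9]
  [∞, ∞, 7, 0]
Closure =
  [0, 2, 1, 5]
  [16, 0, 8, 3]
  [8, 1, 0, 4]
  [15, 8, 7, 0]

This is the Floyd-Warshall all-pairs shortest-path computation. For each intermediate vertex k = 0, 1, …, 3, update dist[i][j] ← min(dist[i][j], dist[i][k] + dist[k][j]). The final matrix gives, for each (i, j), the minimum total weight of any directed path from i to j (possibly empty when i = j).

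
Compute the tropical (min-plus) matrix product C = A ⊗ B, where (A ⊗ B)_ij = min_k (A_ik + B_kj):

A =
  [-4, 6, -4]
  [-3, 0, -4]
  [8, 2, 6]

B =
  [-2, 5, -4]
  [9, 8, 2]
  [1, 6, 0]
A ⊗ B =
  [-6, 1, -8]
  [-5, 2, -7]
  [6, 10, 4]

Apply the min-plus product entry-by-entry:
  C[0][0] = min over k of (A[0][0] + B[0][0] = -4 + -2 = -6, A[0][1] + B[1][0] = 6 + 9 = 15, A[0][2] + B[2][0] = -4 + 1 = -3) = -6 (attained at k = 0)
  C[0][1] = min over k of (A[0][0] + B[0][1] = -4 + 5 = 1, A[0][1] + B[1][1] = 6 + 8 = 14, A[0][2] + B[2][1] = -4 + 6 = 2) = 1 (attained at k = 0)
  C[0][2] = min over k of (A[0][0] + B[0][2] = -4 + -4 = -8, A[0][1] + B[1][2] = 6 + 2 = 8, A[0][2] + B[2][2] = -4 + 0 = -4) = -8 (attained at k = 0)
  C[1][0] = min over k of (A[1][0] + B[0][0] = -3 + -2 = -5, A[1][1] + B[1][0] = 0 + 9 = 9, A[1][2] + B[2][0] = -4 + 1 = -3) = -5 (attained at k = 0)
  C[1][1] = min over k of (A[1][0] + B[0][1] = -3 + 5 = 2, A[1][1] + B[1][1] = 0 + 8 = 8, A[1][2] + B[2][1] = -4 + 6 = 2) = 2 (attained at k = 0)
  C[1][2] = min over k of (A[1][0] + B[0][2] = -3 + -4 = -7, A[1][1] + B[1][2] = 0 + 2 = 2, A[1][2] + B[2][2] = -4 + 0 = -4) = -7 (attained at k = 0)
  C[2][0] = min over k of (A[2][0] + B[0][0] = 8 + -2 = 6, A[2][1] + B[1][0] = 2 + 9 = 11, A[2][2] + B[2][0] = 6 + 1 = 7) = 6 (attained at k = 0)
  C[2][1] = min over k of (A[2][0] + B[0][1] = 8 + 5 = 13, A[2][1] + B[1][1] = 2 + 8 = 10, A[2][2] + B[2][1] = 6 + 6 = 12) = 10 (attained at k = 1)
  C[2][2] = min over k of (A[2][0] + B[0][2] = 8 + -4 = 4, A[2][1] + B[1][2] = 2 + 2 = 4, A[2][2] + B[2][2] = 6 + 0 = 6) = 4 (attained at k = 0)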